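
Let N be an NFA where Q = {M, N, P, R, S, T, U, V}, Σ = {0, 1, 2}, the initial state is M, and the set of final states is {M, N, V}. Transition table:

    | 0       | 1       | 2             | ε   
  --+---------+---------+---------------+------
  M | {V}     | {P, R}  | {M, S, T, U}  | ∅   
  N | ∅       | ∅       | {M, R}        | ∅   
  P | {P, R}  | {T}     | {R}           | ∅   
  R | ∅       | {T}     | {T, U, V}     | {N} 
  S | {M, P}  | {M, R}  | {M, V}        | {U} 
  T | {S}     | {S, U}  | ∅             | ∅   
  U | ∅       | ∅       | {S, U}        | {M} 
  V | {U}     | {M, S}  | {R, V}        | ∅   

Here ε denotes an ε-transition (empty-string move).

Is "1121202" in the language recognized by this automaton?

No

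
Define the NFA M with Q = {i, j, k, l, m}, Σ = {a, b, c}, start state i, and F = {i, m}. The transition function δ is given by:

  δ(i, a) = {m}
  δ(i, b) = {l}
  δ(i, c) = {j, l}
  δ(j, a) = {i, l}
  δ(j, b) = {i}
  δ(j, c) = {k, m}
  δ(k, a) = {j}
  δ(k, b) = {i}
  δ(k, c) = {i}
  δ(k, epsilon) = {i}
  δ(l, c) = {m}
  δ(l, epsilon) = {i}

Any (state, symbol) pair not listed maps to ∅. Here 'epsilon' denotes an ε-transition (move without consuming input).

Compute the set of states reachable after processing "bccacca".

{i, j, l, m}

Start in {i}.
Read 'b': {i} → {i, l}.
Read 'c': {i, l} → {i, j, l, m}.
Read 'c': {i, j, l, m} → {i, j, k, l, m}.
Read 'a': {i, j, k, l, m} → {i, j, l, m}.
Read 'c': {i, j, l, m} → {i, j, k, l, m}.
Read 'c': {i, j, k, l, m} → {i, j, k, l, m}.
Read 'a': {i, j, k, l, m} → {i, j, l, m}.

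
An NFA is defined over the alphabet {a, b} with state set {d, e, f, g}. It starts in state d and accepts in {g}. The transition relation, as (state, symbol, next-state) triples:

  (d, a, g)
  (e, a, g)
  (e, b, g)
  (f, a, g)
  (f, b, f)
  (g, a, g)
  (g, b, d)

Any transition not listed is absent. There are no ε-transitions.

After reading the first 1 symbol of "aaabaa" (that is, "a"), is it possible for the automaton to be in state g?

Yes

Start in {d}.
Read 'a': {d} → {g}.
State g is in {g}.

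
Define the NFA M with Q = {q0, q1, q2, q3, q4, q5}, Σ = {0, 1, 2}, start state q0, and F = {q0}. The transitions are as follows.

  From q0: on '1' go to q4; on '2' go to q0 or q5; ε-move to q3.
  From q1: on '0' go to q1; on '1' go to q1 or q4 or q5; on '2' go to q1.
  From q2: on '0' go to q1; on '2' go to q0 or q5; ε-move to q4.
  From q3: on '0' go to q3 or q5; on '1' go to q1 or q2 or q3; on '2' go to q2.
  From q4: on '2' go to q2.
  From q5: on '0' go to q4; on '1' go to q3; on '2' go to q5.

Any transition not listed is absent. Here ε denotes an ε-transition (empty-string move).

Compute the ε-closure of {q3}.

Begin with {q3}.
No ε-moves leave this set, so the closure equals the set itself.

{q3}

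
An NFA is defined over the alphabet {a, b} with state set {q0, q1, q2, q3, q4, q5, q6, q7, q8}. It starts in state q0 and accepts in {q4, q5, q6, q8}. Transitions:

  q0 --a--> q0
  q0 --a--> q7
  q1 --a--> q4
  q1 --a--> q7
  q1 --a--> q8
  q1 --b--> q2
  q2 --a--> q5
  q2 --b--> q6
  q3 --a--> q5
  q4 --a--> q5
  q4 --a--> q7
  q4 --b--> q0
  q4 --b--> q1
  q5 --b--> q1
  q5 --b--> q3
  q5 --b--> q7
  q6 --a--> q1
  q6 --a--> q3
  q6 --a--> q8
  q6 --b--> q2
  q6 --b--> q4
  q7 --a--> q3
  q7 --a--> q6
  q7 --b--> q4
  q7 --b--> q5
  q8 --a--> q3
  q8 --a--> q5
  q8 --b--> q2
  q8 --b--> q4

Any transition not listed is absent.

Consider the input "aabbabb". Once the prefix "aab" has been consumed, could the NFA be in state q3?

No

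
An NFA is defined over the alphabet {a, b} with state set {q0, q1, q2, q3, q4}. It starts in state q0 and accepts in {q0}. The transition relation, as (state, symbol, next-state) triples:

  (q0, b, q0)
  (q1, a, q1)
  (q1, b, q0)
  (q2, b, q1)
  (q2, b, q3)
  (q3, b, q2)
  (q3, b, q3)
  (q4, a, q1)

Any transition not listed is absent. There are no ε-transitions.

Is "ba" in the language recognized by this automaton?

Start in {q0}.
Read 'b': q0→{q0}; now {q0}.
Read 'a': q0→∅; now ∅.
The final set ∅ contains no accepting state.

No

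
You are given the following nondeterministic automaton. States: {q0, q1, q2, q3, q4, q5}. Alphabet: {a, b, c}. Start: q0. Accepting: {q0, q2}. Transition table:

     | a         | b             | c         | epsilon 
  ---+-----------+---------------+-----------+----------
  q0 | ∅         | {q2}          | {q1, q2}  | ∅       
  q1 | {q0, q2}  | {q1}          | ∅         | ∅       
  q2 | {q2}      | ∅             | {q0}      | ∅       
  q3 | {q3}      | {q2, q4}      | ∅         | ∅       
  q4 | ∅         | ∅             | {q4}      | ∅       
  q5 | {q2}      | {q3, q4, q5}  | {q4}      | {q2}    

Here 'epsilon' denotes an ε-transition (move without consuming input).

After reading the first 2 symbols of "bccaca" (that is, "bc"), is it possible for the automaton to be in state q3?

Start in {q0}.
Read 'b': {q0} → {q2}.
Read 'c': {q2} → {q0}.
State q3 is not in {q0}.

No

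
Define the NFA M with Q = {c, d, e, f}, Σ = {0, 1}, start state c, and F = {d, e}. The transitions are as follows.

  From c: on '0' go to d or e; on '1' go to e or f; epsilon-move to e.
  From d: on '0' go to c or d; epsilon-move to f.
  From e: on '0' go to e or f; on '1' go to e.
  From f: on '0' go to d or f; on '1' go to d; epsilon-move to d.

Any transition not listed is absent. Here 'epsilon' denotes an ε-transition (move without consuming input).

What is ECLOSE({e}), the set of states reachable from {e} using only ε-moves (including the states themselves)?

Begin with {e}.
No ε-moves leave this set, so the closure equals the set itself.

{e}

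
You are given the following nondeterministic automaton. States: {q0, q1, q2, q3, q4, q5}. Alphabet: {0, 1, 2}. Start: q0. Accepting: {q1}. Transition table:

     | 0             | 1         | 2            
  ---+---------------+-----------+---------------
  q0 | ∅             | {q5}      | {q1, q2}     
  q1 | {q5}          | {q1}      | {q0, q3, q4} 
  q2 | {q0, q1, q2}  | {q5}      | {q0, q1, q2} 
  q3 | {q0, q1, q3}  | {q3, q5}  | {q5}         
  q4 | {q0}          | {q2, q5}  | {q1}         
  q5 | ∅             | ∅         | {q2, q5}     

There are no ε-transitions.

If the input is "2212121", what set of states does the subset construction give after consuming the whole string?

Start in {q0}.
Read '2': q0→{q1, q2}; now {q1, q2}.
Read '2': q1→{q0, q3, q4}, q2→{q0, q1, q2}; now {q0, q1, q2, q3, q4}.
Read '1': q0→{q5}, q1→{q1}, q2→{q5}, q3→{q3, q5}, q4→{q2, q5}; now {q1, q2, q3, q5}.
Read '2': q1→{q0, q3, q4}, q2→{q0, q1, q2}, q3→{q5}, q5→{q2, q5}; now {q0, q1, q2, q3, q4, q5}.
Read '1': q0→{q5}, q1→{q1}, q2→{q5}, q3→{q3, q5}, q4→{q2, q5}, q5→∅; now {q1, q2, q3, q5}.
Read '2': q1→{q0, q3, q4}, q2→{q0, q1, q2}, q3→{q5}, q5→{q2, q5}; now {q0, q1, q2, q3, q4, q5}.
Read '1': q0→{q5}, q1→{q1}, q2→{q5}, q3→{q3, q5}, q4→{q2, q5}, q5→∅; now {q1, q2, q3, q5}.

{q1, q2, q3, q5}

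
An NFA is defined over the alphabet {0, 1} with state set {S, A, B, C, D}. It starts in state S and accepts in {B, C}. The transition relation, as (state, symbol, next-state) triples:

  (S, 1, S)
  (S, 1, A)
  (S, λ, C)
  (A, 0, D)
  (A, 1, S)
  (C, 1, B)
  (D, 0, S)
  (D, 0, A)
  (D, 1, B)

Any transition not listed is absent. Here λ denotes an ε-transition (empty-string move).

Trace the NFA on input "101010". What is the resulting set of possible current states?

Start: ε-closure({S}) = {S, C}.
Read '1': {S, C} → {S, A, B, C}.
Read '0': {S, A, B, C} → {D}.
Read '1': {D} → {B}.
Read '0': {B} → ∅.
The set is empty and remains empty for the remaining 2 symbols.

∅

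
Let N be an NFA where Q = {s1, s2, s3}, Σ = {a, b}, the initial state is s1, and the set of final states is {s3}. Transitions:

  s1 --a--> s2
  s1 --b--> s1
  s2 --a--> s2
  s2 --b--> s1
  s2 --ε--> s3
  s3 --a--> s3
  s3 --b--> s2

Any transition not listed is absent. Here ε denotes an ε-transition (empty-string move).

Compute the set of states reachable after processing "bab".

{s1, s2, s3}

Start in {s1}.
Read 'b': s1→{s1}; now {s1}.
Read 'a': s1→{s2}; union {s2}; ε-closure = {s2, s3}.
Read 'b': s2→{s1}, s3→{s2}; union {s1, s2}; ε-closure = {s1, s2, s3}.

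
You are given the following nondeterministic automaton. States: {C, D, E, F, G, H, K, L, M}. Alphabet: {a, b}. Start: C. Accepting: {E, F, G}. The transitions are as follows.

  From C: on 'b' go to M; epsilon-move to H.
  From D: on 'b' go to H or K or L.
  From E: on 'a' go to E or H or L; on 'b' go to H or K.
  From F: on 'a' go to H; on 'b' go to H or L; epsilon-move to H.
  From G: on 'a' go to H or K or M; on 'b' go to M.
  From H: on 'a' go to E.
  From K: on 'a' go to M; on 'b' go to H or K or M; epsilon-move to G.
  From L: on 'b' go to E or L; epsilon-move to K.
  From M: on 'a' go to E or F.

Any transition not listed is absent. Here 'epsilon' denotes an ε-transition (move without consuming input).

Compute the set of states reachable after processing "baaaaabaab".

Start: ε-closure({C}) = {C, H}.
Read 'b': {C, H} → {M}.
Read 'a': {M} → {E, F, H}.
Read 'a': {E, F, H} → {E, G, H, K, L}.
Read 'a': {E, G, H, K, L} → {E, G, H, K, L, M}.
Read 'a': {E, G, H, K, L, M} → {E, F, G, H, K, L, M}.
Read 'a': {E, F, G, H, K, L, M} → {E, F, G, H, K, L, M}.
Read 'b': {E, F, G, H, K, L, M} → {E, G, H, K, L, M}.
Read 'a': {E, G, H, K, L, M} → {E, F, G, H, K, L, M}.
Read 'a': {E, F, G, H, K, L, M} → {E, F, G, H, K, L, M}.
Read 'b': {E, F, G, H, K, L, M} → {E, G, H, K, L, M}.

{E, G, H, K, L, M}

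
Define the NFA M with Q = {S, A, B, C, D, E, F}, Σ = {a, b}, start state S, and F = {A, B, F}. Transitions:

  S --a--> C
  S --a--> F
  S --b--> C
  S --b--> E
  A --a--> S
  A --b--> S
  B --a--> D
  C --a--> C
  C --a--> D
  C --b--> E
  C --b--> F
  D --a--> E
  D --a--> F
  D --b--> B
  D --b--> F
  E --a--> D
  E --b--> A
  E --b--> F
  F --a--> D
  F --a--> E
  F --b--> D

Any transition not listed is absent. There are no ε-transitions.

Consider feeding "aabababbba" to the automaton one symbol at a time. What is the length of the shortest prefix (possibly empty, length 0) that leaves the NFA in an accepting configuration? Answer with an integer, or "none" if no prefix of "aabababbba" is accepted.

Start in {S}.
Read 'a': S→{C, F}; now {C, F}.
None of the earlier sets intersect F, but {C, F} does.

1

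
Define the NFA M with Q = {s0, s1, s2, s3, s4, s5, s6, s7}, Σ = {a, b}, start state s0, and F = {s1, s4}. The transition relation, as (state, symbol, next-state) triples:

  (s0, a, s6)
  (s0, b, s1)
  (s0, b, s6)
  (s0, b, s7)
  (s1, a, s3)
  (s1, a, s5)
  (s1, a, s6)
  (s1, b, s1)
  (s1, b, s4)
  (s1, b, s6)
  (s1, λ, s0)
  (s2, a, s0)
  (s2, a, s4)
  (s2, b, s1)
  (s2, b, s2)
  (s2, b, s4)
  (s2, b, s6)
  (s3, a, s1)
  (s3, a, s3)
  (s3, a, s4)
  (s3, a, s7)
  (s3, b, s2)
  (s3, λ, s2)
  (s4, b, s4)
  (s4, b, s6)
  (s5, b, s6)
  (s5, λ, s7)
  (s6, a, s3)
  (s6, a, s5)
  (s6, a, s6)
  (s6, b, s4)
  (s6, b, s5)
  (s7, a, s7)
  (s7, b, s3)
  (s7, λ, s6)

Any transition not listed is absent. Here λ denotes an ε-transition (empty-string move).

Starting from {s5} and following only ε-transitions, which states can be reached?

Begin with {s5}.
ε-move s5 → s7; add s7.
ε-move s7 → s6; add s6.

{s5, s6, s7}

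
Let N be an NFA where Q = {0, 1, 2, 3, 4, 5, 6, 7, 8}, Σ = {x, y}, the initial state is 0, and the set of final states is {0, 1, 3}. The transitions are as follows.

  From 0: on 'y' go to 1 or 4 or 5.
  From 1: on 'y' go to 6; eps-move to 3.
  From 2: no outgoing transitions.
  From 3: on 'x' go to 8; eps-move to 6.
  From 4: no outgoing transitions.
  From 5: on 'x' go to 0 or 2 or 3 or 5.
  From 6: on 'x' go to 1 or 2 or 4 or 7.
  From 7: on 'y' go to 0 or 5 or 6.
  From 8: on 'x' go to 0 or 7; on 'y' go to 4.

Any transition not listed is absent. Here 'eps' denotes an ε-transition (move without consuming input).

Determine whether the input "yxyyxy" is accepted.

Yes

Start in {0}.
Read 'y': {0} → {1, 3, 4, 5, 6}.
Read 'x': {1, 3, 4, 5, 6} → {0, 1, 2, 3, 4, 5, 6, 7, 8}.
Read 'y': {0, 1, 2, 3, 4, 5, 6, 7, 8} → {0, 1, 3, 4, 5, 6}.
Read 'y': {0, 1, 3, 4, 5, 6} → {1, 3, 4, 5, 6}.
Read 'x': {1, 3, 4, 5, 6} → {0, 1, 2, 3, 4, 5, 6, 7, 8}.
Read 'y': {0, 1, 2, 3, 4, 5, 6, 7, 8} → {0, 1, 3, 4, 5, 6}.
The final set {0, 1, 3, 4, 5, 6} contains the accepting states 0, 1, 3.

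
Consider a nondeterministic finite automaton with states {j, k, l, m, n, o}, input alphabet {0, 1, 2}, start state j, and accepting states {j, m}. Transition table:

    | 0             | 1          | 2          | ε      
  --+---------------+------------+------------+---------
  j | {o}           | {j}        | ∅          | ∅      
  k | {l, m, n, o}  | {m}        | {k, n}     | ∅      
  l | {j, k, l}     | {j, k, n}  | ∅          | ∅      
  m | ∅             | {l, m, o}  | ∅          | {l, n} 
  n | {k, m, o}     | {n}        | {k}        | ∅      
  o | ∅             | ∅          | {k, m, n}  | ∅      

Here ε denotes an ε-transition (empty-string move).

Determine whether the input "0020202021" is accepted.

Start in {j}.
Read '0': j→{o}; now {o}.
Read '0': o→∅; now ∅.
The set is empty and remains empty for the remaining 8 symbols.
The final set ∅ contains no accepting state.

No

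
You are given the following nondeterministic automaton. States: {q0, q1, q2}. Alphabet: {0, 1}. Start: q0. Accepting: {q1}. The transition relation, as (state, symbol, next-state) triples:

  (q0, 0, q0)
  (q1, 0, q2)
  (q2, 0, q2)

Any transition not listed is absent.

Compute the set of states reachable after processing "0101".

Start in {q0}.
Read '0': q0→{q0}; now {q0}.
Read '1': q0→∅; now ∅.
The set is empty and remains empty for the remaining 2 symbols.

∅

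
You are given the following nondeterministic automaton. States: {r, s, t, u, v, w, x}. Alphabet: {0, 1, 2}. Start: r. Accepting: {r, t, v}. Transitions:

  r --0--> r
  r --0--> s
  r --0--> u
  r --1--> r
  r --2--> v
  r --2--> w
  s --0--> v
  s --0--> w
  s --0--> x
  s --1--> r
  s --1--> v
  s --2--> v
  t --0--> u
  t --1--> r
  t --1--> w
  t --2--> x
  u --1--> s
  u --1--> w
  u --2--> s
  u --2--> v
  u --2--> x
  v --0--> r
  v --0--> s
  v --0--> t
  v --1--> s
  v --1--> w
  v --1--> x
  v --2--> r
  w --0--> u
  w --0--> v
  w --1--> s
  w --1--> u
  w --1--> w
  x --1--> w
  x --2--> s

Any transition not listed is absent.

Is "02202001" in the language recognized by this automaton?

Start in {r}.
Read '0': r→{r, s, u}; now {r, s, u}.
Read '2': r→{v, w}, s→{v}, u→{s, v, x}; now {s, v, w, x}.
Read '2': s→{v}, v→{r}, w→∅, x→{s}; now {r, s, v}.
Read '0': r→{r, s, u}, s→{v, w, x}, v→{r, s, t}; now {r, s, t, u, v, w, x}.
Read '2': r→{v, w}, s→{v}, t→{x}, u→{s, v, x}, v→{r}, w→∅, x→{s}; now {r, s, v, w, x}.
Read '0': r→{r, s, u}, s→{v, w, x}, v→{r, s, t}, w→{u, v}, x→∅; now {r, s, t, u, v, w, x}.
Read '0': r→{r, s, u}, s→{v, w, x}, t→{u}, u→∅, v→{r, s, t}, w→{u, v}, x→∅; now {r, s, t, u, v, w, x}.
Read '1': r→{r}, s→{r, v}, t→{r, w}, u→{s, w}, v→{s, w, x}, w→{s, u, w}, x→{w}; now {r, s, u, v, w, x}.
The final set {r, s, u, v, w, x} contains the accepting states r, v.

Yes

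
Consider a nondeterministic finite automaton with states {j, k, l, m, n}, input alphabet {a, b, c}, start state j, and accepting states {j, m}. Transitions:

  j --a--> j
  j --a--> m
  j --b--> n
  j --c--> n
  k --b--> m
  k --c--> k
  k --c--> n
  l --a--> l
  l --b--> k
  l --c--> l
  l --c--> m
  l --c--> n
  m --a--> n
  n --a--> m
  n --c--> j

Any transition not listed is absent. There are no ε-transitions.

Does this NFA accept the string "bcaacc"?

Yes

Start in {j}.
Read 'b': j→{n}; now {n}.
Read 'c': n→{j}; now {j}.
Read 'a': j→{j, m}; now {j, m}.
Read 'a': j→{j, m}, m→{n}; now {j, m, n}.
Read 'c': j→{n}, m→∅, n→{j}; now {j, n}.
Read 'c': j→{n}, n→{j}; now {j, n}.
The final set {j, n} contains the accepting state j.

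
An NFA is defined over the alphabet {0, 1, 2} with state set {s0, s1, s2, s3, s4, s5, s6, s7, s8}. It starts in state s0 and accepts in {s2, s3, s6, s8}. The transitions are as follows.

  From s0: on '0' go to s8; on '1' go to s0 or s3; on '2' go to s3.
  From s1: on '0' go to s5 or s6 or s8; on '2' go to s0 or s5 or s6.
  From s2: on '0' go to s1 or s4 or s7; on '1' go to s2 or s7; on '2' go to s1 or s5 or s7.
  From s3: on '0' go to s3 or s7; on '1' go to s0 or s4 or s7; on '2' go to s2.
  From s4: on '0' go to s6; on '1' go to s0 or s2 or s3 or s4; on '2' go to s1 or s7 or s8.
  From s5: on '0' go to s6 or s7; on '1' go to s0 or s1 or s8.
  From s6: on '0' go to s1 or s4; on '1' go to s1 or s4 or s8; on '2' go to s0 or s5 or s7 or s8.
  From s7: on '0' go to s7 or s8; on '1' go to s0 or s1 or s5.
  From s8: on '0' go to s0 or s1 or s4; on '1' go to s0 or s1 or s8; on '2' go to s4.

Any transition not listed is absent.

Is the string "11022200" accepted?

Yes

Start in {s0}.
Read '1': {s0} → {s0, s3}.
Read '1': {s0, s3} → {s0, s3, s4, s7}.
Read '0': {s0, s3, s4, s7} → {s3, s6, s7, s8}.
Read '2': {s3, s6, s7, s8} → {s0, s2, s4, s5, s7, s8}.
Read '2': {s0, s2, s4, s5, s7, s8} → {s1, s3, s4, s5, s7, s8}.
Read '2': {s1, s3, s4, s5, s7, s8} → {s0, s1, s2, s4, s5, s6, s7, s8}.
Read '0': {s0, s1, s2, s4, s5, s6, s7, s8} → {s0, s1, s4, s5, s6, s7, s8}.
Read '0': {s0, s1, s4, s5, s6, s7, s8} → {s0, s1, s4, s5, s6, s7, s8}.
The final set {s0, s1, s4, s5, s6, s7, s8} contains the accepting states s6, s8.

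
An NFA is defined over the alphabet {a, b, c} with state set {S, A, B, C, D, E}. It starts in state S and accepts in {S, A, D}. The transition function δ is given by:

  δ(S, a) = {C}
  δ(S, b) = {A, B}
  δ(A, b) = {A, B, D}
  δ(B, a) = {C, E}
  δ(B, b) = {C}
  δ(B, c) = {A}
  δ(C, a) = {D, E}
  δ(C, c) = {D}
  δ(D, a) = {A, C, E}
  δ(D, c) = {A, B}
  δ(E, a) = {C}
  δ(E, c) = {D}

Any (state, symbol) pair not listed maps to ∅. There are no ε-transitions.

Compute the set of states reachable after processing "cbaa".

∅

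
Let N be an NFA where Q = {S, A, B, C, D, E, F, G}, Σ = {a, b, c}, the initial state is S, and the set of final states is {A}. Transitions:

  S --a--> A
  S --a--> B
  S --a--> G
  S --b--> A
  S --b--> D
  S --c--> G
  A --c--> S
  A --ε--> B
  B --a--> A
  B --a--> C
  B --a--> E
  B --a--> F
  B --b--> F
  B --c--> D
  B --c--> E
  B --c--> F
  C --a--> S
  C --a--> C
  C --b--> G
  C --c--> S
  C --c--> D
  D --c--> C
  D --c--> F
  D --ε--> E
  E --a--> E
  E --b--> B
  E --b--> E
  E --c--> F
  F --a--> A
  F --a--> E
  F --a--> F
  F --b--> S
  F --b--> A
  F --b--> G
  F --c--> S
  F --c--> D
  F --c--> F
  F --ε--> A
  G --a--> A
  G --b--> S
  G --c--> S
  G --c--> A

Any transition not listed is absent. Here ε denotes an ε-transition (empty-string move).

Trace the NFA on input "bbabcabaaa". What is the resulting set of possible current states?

Start in {S}.
Read 'b': S→{A, D}; union {A, D}; ε-closure = {A, B, D, E}.
Read 'b': A→∅, B→{F}, D→∅, E→{B, E}; union {B, E, F}; ε-closure = {A, B, E, F}.
Read 'a': A→∅, B→{A, C, E, F}, E→{E}, F→{A, E, F}; union {A, C, E, F}; ε-closure = {A, B, C, E, F}.
Read 'b': A→∅, B→{F}, C→{G}, E→{B, E}, F→{S, A, G}; now {S, A, B, E, F, G}.
Read 'c': S→{G}, A→{S}, B→{D, E, F}, E→{F}, F→{S, D, F}, G→{S, A}; union {S, A, D, E, F, G}; ε-closure = {S, A, B, D, E, F, G}.
Read 'a': S→{A, B, G}, A→∅, B→{A, C, E, F}, D→∅, E→{E}, F→{A, E, F}, G→{A}; now {A, B, C, E, F, G}.
Read 'b': A→∅, B→{F}, C→{G}, E→{B, E}, F→{S, A, G}, G→{S}; now {S, A, B, E, F, G}.
Read 'a': S→{A, B, G}, A→∅, B→{A, C, E, F}, E→{E}, F→{A, E, F}, G→{A}; now {A, B, C, E, F, G}.
Read 'a': A→∅, B→{A, C, E, F}, C→{S, C}, E→{E}, F→{A, E, F}, G→{A}; union {S, A, C, E, F}; ε-closure = {S, A, B, C, E, F}.
Read 'a': S→{A, B, G}, A→∅, B→{A, C, E, F}, C→{S, C}, E→{E}, F→{A, E, F}; now {S, A, B, C, E, F, G}.

{S, A, B, C, E, F, G}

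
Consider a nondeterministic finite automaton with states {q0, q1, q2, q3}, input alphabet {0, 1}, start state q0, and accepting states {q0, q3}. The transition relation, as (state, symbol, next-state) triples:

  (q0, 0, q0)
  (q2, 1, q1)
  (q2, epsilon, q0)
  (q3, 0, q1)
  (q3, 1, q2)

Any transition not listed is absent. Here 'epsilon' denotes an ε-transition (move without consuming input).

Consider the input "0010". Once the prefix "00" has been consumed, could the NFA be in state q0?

Yes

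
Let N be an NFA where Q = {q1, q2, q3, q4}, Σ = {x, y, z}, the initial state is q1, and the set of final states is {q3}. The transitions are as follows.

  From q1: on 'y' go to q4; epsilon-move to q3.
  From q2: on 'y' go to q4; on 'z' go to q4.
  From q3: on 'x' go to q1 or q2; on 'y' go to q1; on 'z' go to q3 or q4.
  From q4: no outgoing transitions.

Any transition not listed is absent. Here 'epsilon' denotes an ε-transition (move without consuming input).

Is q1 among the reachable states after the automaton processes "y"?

Start: ε-closure({q1}) = {q1, q3}.
Read 'y': q1→{q4}, q3→{q1}; union {q1, q4}; ε-closure = {q1, q3, q4}.
State q1 is in {q1, q3, q4}.

Yes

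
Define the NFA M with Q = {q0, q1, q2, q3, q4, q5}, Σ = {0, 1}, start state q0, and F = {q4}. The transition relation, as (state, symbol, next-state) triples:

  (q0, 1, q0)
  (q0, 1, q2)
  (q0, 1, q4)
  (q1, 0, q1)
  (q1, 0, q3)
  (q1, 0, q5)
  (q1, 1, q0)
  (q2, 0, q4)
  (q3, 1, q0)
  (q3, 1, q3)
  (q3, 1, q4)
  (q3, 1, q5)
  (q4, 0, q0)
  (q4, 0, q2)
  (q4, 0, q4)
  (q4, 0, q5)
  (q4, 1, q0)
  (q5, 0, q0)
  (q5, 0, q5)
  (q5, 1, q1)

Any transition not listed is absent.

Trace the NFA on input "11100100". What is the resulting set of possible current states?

{q0, q1, q2, q3, q4, q5}

Start in {q0}.
Read '1': {q0} → {q0, q2, q4}.
Read '1': {q0, q2, q4} → {q0, q2, q4}.
Read '1': {q0, q2, q4} → {q0, q2, q4}.
Read '0': {q0, q2, q4} → {q0, q2, q4, q5}.
Read '0': {q0, q2, q4, q5} → {q0, q2, q4, q5}.
Read '1': {q0, q2, q4, q5} → {q0, q1, q2, q4}.
Read '0': {q0, q1, q2, q4} → {q0, q1, q2, q3, q4, q5}.
Read '0': {q0, q1, q2, q3, q4, q5} → {q0, q1, q2, q3, q4, q5}.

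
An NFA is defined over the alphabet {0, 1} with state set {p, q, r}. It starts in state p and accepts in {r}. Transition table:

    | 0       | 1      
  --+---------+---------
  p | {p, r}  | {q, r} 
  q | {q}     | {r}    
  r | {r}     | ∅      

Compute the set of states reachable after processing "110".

{r}

Start in {p}.
Read '1': p→{q, r}; now {q, r}.
Read '1': q→{r}, r→∅; now {r}.
Read '0': r→{r}; now {r}.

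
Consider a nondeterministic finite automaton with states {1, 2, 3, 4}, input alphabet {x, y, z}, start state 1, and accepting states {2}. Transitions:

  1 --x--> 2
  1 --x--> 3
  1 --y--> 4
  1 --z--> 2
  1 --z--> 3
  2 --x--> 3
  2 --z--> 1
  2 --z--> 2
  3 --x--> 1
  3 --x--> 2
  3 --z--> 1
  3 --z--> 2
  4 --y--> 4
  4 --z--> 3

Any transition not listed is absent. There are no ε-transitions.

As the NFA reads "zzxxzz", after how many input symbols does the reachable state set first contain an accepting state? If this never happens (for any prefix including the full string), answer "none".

1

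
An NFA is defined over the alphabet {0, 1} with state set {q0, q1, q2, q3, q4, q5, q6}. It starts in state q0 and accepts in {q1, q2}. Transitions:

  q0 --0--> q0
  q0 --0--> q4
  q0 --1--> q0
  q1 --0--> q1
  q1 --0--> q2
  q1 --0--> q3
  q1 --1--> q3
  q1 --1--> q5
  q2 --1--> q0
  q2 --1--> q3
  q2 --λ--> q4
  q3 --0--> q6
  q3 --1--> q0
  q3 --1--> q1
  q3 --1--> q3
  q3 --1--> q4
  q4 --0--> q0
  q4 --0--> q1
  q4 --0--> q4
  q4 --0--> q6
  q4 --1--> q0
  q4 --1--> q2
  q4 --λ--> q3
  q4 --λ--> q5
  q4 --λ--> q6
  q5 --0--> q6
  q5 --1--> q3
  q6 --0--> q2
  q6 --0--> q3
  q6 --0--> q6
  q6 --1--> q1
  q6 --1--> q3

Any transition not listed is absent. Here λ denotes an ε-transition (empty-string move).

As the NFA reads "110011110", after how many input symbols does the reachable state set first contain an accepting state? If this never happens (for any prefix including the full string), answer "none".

4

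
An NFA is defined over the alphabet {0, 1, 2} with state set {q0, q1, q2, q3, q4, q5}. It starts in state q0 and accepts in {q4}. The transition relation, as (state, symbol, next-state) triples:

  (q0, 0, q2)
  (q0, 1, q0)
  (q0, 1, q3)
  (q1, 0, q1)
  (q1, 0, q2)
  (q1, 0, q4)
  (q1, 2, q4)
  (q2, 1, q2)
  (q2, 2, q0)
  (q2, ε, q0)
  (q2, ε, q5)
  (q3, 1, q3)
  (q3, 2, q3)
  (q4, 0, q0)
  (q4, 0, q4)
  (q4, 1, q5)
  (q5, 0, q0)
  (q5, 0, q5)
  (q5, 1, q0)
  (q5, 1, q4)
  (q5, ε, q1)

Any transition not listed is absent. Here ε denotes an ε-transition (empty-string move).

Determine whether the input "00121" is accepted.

No

Start in {q0}.
Read '0': q0→{q2}; union {q2}; ε-closure = {q0, q1, q2, q5}.
Read '0': q0→{q2}, q1→{q1, q2, q4}, q2→∅, q5→{q0, q5}; now {q0, q1, q2, q4, q5}.
Read '1': q0→{q0, q3}, q1→∅, q2→{q2}, q4→{q5}, q5→{q0, q4}; union {q0, q2, q3, q4, q5}; ε-closure = {q0, q1, q2, q3, q4, q5}.
Read '2': q0→∅, q1→{q4}, q2→{q0}, q3→{q3}, q4→∅, q5→∅; now {q0, q3, q4}.
Read '1': q0→{q0, q3}, q3→{q3}, q4→{q5}; union {q0, q3, q5}; ε-closure = {q0, q1, q3, q5}.
The final set {q0, q1, q3, q5} contains no accepting state.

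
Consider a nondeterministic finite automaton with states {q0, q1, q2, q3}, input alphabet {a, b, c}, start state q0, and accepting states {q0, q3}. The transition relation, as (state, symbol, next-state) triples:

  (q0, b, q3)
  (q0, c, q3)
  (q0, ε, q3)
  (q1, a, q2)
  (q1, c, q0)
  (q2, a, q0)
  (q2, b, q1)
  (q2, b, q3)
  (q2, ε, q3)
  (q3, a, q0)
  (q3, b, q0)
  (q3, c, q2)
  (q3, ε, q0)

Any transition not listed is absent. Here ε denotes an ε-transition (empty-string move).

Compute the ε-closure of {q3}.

Begin with {q3}.
ε-move q3 → q0; add q0.

{q0, q3}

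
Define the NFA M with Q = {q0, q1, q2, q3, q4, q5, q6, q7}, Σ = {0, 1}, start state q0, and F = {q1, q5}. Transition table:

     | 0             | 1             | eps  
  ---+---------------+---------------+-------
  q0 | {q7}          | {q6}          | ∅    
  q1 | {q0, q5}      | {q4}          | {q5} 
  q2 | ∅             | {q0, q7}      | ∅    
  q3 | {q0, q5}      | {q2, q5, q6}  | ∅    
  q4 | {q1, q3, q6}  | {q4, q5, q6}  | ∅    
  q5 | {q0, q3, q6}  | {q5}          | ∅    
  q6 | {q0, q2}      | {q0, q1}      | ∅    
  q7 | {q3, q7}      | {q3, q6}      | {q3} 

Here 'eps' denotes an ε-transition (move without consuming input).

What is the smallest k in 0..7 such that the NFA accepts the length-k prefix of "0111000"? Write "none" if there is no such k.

2

Start in {q0}.
Read '0': {q0} → {q3, q7}.
Read '1': {q3, q7} → {q2, q3, q5, q6}.
None of the earlier sets intersect F, but {q2, q3, q5, q6} does.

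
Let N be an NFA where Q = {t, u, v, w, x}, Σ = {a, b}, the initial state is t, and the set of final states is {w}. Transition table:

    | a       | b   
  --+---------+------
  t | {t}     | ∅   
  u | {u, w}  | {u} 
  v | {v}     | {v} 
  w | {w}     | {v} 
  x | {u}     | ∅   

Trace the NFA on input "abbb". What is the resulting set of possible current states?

Start in {t}.
Read 'a': t→{t}; now {t}.
Read 'b': t→∅; now ∅.
The set is empty and remains empty for the remaining 2 symbols.

∅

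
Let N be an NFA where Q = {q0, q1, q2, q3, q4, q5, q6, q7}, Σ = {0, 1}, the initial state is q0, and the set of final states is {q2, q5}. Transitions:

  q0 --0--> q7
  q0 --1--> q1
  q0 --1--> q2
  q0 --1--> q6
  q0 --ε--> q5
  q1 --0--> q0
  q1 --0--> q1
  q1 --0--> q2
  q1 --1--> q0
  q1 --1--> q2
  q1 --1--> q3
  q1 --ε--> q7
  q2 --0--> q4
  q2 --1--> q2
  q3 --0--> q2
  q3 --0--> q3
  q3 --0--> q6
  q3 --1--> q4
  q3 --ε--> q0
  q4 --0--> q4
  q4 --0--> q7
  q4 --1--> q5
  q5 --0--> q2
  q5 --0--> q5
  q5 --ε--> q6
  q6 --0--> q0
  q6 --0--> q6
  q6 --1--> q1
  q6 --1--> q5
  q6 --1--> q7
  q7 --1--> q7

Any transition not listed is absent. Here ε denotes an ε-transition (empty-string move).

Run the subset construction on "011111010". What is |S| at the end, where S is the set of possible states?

Start: ε-closure({q0}) = {q0, q5, q6}.
Read '0': {q0, q5, q6} → {q0, q2, q5, q6, q7}.
Read '1': {q0, q2, q5, q6, q7} → {q1, q2, q5, q6, q7}.
Read '1': {q1, q2, q5, q6, q7} → {q0, q1, q2, q3, q5, q6, q7}.
Read '1': {q0, q1, q2, q3, q5, q6, q7} → {q0, q1, q2, q3, q4, q5, q6, q7}.
Read '1': {q0, q1, q2, q3, q4, q5, q6, q7} → {q0, q1, q2, q3, q4, q5, q6, q7}.
Read '1': {q0, q1, q2, q3, q4, q5, q6, q7} → {q0, q1, q2, q3, q4, q5, q6, q7}.
Read '0': {q0, q1, q2, q3, q4, q5, q6, q7} → {q0, q1, q2, q3, q4, q5, q6, q7}.
Read '1': {q0, q1, q2, q3, q4, q5, q6, q7} → {q0, q1, q2, q3, q4, q5, q6, q7}.
Read '0': {q0, q1, q2, q3, q4, q5, q6, q7} → {q0, q1, q2, q3, q4, q5, q6, q7}.
That set has 8 states.

8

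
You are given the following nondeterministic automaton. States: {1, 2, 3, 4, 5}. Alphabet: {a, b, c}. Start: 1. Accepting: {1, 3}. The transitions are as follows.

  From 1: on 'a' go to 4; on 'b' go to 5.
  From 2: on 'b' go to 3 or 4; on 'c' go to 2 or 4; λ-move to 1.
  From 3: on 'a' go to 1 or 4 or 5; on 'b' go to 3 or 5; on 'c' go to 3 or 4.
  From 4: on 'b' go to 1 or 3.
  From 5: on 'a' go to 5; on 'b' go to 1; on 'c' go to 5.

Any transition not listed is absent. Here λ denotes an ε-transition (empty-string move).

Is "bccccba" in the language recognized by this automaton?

No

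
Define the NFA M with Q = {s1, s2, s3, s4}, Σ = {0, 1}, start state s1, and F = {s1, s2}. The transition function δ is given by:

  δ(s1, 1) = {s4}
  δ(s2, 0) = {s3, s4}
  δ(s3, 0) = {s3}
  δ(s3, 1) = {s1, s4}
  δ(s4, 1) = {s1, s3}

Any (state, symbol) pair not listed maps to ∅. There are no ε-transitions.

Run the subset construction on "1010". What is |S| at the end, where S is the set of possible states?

Start in {s1}.
Read '1': s1→{s4}; now {s4}.
Read '0': s4→∅; now ∅.
The set is empty and remains empty for the remaining 2 symbols.
That set has 0 states.

0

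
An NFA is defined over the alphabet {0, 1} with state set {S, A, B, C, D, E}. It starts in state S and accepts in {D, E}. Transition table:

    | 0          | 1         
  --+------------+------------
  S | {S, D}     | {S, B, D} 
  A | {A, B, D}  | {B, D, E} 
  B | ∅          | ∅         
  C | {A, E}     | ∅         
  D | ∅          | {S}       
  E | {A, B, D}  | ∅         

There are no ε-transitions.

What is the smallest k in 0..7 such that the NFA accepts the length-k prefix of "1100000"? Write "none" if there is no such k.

1

Start in {S}.
Read '1': S→{S, B, D}; now {S, B, D}.
None of the earlier sets intersect F, but {S, B, D} does.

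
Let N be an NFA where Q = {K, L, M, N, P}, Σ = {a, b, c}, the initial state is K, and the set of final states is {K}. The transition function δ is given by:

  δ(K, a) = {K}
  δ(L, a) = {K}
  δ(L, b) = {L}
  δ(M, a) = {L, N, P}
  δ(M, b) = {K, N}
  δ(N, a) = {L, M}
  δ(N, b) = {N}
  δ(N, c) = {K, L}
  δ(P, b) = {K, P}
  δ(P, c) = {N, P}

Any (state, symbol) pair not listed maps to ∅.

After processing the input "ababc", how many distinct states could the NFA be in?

Start in {K}.
Read 'a': {K} → {K}.
Read 'b': {K} → ∅.
The set is empty and remains empty for the remaining 3 symbols.
That set has 0 states.

0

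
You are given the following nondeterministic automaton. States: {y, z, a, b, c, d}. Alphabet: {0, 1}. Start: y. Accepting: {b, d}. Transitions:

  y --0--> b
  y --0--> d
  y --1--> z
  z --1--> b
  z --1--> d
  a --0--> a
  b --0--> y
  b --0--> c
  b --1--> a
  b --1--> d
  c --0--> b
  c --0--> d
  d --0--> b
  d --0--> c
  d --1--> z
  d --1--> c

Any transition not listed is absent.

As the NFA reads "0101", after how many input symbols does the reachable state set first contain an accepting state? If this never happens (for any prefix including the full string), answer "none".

Start in {y}.
Read '0': y→{b, d}; now {b, d}.
None of the earlier sets intersect F, but {b, d} does.

1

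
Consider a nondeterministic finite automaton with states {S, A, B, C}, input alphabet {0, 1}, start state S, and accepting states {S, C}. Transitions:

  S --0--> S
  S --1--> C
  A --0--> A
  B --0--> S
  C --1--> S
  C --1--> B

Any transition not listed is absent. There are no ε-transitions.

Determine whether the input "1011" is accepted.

Start in {S}.
Read '1': {S} → {C}.
Read '0': {C} → ∅.
The set is empty and remains empty for the remaining 2 symbols.
The final set ∅ contains no accepting state.

No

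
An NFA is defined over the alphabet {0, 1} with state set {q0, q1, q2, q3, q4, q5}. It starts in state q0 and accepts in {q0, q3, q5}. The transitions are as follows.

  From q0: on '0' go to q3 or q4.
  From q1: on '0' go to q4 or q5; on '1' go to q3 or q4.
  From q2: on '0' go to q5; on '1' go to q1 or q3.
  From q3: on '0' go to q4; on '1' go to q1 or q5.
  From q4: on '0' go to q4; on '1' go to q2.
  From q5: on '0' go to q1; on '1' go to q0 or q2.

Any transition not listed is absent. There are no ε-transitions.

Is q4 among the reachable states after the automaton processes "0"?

Start in {q0}.
Read '0': q0→{q3, q4}; now {q3, q4}.
State q4 is in {q3, q4}.

Yes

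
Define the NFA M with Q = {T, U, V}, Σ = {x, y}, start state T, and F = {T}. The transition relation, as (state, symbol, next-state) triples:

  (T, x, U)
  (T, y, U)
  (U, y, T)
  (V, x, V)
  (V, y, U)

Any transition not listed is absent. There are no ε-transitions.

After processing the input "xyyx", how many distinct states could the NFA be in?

Start in {T}.
Read 'x': {T} → {U}.
Read 'y': {U} → {T}.
Read 'y': {T} → {U}.
Read 'x': {U} → ∅.
That set has 0 states.

0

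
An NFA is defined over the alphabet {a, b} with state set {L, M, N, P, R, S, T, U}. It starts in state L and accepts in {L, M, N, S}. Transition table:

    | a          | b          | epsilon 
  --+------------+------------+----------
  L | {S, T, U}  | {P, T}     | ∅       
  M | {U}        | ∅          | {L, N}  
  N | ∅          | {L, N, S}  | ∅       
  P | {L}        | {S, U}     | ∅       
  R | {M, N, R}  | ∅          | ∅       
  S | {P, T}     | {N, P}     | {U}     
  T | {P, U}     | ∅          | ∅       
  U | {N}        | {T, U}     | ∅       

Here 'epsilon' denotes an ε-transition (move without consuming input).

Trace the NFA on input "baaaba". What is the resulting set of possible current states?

{L, N, P, S, T, U}

Start in {L}.
Read 'b': L→{P, T}; now {P, T}.
Read 'a': P→{L}, T→{P, U}; now {L, P, U}.
Read 'a': L→{S, T, U}, P→{L}, U→{N}; now {L, N, S, T, U}.
Read 'a': L→{S, T, U}, N→∅, S→{P, T}, T→{P, U}, U→{N}; now {N, P, S, T, U}.
Read 'b': N→{L, N, S}, P→{S, U}, S→{N, P}, T→∅, U→{T, U}; now {L, N, P, S, T, U}.
Read 'a': L→{S, T, U}, N→∅, P→{L}, S→{P, T}, T→{P, U}, U→{N}; now {L, N, P, S, T, U}.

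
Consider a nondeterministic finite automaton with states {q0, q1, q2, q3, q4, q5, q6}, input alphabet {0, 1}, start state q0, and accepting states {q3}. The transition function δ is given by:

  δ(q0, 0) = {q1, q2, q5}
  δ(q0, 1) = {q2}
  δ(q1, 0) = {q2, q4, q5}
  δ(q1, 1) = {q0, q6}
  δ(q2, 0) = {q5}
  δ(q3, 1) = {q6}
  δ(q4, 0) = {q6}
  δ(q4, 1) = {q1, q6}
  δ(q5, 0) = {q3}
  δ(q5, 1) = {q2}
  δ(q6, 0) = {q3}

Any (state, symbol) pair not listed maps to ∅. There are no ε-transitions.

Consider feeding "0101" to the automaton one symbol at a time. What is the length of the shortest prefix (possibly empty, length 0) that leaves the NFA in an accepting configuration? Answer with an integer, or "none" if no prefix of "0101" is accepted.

3

Start in {q0}.
Read '0': {q0} → {q1, q2, q5}.
Read '1': {q1, q2, q5} → {q0, q2, q6}.
Read '0': {q0, q2, q6} → {q1, q2, q3, q5}.
None of the earlier sets intersect F, but {q1, q2, q3, q5} does.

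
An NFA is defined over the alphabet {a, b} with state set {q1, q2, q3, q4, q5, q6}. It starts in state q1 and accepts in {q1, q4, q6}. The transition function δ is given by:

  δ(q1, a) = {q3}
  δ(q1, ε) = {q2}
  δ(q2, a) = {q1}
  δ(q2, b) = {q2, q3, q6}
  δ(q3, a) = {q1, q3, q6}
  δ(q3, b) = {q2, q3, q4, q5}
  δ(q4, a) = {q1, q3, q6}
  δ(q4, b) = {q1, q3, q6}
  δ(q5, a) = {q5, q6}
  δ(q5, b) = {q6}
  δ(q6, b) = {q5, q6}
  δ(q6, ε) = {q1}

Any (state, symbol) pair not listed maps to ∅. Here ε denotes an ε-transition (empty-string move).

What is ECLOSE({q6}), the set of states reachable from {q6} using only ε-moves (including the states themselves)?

Begin with {q6}.
ε-move q6 → q1; add q1.
ε-move q1 → q2; add q2.

{q1, q2, q6}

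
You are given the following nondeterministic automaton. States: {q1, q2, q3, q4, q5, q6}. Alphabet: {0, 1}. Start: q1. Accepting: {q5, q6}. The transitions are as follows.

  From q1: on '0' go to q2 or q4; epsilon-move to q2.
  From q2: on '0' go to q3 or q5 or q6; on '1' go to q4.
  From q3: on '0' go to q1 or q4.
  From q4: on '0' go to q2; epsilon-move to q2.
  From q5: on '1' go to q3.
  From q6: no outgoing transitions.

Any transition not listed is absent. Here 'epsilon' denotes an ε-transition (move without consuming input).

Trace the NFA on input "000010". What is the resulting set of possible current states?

Start: ε-closure({q1}) = {q1, q2}.
Read '0': {q1, q2} → {q2, q3, q4, q5, q6}.
Read '0': {q2, q3, q4, q5, q6} → {q1, q2, q3, q4, q5, q6}.
Read '0': {q1, q2, q3, q4, q5, q6} → {q1, q2, q3, q4, q5, q6}.
Read '0': {q1, q2, q3, q4, q5, q6} → {q1, q2, q3, q4, q5, q6}.
Read '1': {q1, q2, q3, q4, q5, q6} → {q2, q3, q4}.
Read '0': {q2, q3, q4} → {q1, q2, q3, q4, q5, q6}.

{q1, q2, q3, q4, q5, q6}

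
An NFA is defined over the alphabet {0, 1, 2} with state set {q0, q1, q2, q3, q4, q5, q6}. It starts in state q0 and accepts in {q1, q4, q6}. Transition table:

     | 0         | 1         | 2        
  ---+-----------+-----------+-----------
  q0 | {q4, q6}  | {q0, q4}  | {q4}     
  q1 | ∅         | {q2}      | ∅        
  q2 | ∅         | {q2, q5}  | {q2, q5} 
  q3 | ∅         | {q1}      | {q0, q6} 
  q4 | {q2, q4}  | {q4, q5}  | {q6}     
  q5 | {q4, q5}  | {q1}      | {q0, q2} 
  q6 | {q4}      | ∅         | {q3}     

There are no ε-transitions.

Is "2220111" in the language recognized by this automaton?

No

Start in {q0}.
Read '2': q0→{q4}; now {q4}.
Read '2': q4→{q6}; now {q6}.
Read '2': q6→{q3}; now {q3}.
Read '0': q3→∅; now ∅.
The set is empty and remains empty for the remaining 3 symbols.
The final set ∅ contains no accepting state.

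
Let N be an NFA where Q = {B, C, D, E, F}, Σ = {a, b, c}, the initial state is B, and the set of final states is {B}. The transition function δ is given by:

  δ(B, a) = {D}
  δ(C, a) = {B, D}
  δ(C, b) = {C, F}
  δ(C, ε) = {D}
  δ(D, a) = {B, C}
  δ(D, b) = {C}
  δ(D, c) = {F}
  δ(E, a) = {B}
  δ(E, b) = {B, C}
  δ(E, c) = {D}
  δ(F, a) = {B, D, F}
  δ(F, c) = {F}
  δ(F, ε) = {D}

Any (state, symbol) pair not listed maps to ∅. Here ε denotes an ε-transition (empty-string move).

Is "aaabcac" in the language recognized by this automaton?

Start in {B}.
Read 'a': B→{D}; now {D}.
Read 'a': D→{B, C}; union {B, C}; ε-closure = {B, C, D}.
Read 'a': B→{D}, C→{B, D}, D→{B, C}; now {B, C, D}.
Read 'b': B→∅, C→{C, F}, D→{C}; union {C, F}; ε-closure = {C, D, F}.
Read 'c': C→∅, D→{F}, F→{F}; union {F}; ε-closure = {D, F}.
Read 'a': D→{B, C}, F→{B, D, F}; now {B, C, D, F}.
Read 'c': B→∅, C→∅, D→{F}, F→{F}; union {F}; ε-closure = {D, F}.
The final set {D, F} contains no accepting state.

No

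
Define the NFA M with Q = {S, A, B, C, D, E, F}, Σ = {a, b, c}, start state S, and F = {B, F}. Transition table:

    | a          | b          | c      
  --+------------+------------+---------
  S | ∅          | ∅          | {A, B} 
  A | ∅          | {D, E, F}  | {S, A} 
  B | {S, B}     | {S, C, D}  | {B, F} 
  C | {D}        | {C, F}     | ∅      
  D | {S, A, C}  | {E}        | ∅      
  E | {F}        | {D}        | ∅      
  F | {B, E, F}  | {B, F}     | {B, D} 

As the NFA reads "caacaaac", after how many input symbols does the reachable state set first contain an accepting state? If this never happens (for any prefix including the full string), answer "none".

1

Start in {S}.
Read 'c': {S} → {A, B}.
None of the earlier sets intersect F, but {A, B} does.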